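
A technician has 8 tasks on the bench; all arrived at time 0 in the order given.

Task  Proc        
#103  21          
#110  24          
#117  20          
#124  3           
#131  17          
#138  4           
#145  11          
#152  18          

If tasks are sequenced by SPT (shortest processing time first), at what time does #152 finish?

53

SPT (increasing processing time): #124 #138 #145 #131 #152 #117 #103 #110.
#124: 0→3
#138: 3→7
#145: 7→18
#131: 18→35
#152: 35→53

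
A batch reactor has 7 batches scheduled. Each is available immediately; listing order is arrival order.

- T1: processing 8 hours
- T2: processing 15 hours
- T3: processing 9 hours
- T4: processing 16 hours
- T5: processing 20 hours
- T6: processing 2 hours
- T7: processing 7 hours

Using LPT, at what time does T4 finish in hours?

36

LPT (decreasing processing time): T5 T4 T2 T3 T1 T7 T6.
T5: 0→20
T4: 20→36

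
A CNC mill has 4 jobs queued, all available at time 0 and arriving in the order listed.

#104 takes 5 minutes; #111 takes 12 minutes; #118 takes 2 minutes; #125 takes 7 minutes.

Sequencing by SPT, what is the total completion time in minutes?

SPT (increasing processing time): #118 #104 #125 #111.
#118: 0→2
#104: 2→7
#125: 7→14
#111: 14→26
Sum = 2+7+14+26 = 49.

49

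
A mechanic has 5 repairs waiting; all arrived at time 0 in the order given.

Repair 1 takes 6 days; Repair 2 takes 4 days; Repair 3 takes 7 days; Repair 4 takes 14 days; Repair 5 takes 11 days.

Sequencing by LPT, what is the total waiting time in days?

109

LPT (decreasing processing time): Repair 4 Repair 5 Repair 3 Repair 1 Repair 2.
Repair 4: waits 0, runs 0→14
Repair 5: waits 14, runs 14→25
Repair 3: waits 25, runs 25→32
Repair 1: waits 32, runs 32→38
Repair 2: waits 38, runs 38→42
Sum = 0+14+25+32+38 = 109.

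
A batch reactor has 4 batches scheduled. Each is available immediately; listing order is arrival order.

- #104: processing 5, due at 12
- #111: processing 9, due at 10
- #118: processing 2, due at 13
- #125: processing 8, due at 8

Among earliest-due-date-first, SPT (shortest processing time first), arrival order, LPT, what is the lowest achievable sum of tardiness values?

EDD (increasing due date): #125 #111 #104 #118.
#125: 0→8, due 8, tardiness 0
#111: 8→17, due 10, tardiness 7
#104: 17→22, due 12, tardiness 10
#118: 22→24, due 13, tardiness 11
Sum = 0+7+10+11 = 28.
SPT (increasing processing time): #118 #104 #125 #111.
#118: 0→2, due 13, tardiness 0
#104: 2→7, due 12, tardiness 0
#125: 7→15, due 8, tardiness 7
#111: 15→24, due 10, tardiness 14
Sum = 0+0+7+14 = 21.
FIFO (arrival order): #104 #111 #118 #125.
#104: 0→5, due 12, tardiness 0
#111: 5→14, due 10, tardiness 4
#118: 14→16, due 13, tardiness 3
#125: 16→24, due 8, tardiness 16
Sum = 0+4+3+16 = 23.
LPT (decreasing processing time): #111 #125 #104 #118.
#111: 0→9, due 10, tardiness 0
#125: 9→17, due 8, tardiness 9
#104: 17→22, due 12, tardiness 10
#118: 22→24, due 13, tardiness 11
Sum = 0+9+10+11 = 30.
EDD 28, SPT 21, FIFO 23, LPT 30 → minimum 21.

21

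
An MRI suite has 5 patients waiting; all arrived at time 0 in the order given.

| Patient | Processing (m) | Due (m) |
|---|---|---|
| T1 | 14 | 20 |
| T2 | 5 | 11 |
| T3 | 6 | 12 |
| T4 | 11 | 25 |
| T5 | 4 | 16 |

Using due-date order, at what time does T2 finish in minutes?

EDD (increasing due date): T2 T3 T5 T1 T4.
T2: 0→5

5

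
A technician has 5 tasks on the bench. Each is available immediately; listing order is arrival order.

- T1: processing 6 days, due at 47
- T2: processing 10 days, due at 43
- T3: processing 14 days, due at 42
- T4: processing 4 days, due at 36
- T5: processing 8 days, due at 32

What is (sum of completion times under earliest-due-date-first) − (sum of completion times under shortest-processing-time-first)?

22

EDD (increasing due date): T5 T4 T3 T2 T1.
T5: 0→8
T4: 8→12
T3: 12→26
T2: 26→36
T1: 36→42
Sum = 8+12+26+36+42 = 124.
SPT (increasing processing time): T4 T1 T5 T2 T3.
T4: 0→4
T1: 4→10
T5: 10→18
T2: 18→28
T3: 28→42
Sum = 4+10+18+28+42 = 102.
Difference = 124 − 102 = 22.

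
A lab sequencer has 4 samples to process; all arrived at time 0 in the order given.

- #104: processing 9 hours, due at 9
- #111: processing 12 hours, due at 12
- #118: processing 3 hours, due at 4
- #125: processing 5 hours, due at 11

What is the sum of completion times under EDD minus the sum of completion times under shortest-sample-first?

EDD (increasing due date): #118 #104 #125 #111.
#118: 0→3
#104: 3→12
#125: 12→17
#111: 17→29
Sum = 3+12+17+29 = 61.
SPT (increasing processing time): #118 #125 #104 #111.
#118: 0→3
#125: 3→8
#104: 8→17
#111: 17→29
Sum = 3+8+17+29 = 57.
Difference = 61 − 57 = 4.

4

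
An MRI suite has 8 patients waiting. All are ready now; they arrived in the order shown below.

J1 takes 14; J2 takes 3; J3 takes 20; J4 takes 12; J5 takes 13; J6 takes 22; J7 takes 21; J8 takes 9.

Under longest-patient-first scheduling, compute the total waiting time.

LPT (decreasing processing time): J6 J7 J3 J1 J5 J4 J8 J2.
J6: waits 0, runs 0→22
J7: waits 22, runs 22→43
J3: waits 43, runs 43→63
J1: waits 63, runs 63→77
J5: waits 77, runs 77→90
J4: waits 90, runs 90→102
J8: waits 102, runs 102→111
J2: waits 111, runs 111→114
Sum = 0+22+43+63+77+90+102+111 = 508.

508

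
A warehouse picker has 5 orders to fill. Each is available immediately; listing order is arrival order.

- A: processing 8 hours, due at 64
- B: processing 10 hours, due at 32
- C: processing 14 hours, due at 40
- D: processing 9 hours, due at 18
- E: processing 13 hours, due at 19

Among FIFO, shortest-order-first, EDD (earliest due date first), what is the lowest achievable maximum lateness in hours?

FIFO (arrival order): A B C D E.
A: 0→8, due 64, lateness -56
B: 8→18, due 32, lateness -14
C: 18→32, due 40, lateness -8
D: 32→41, due 18, lateness 23
E: 41→54, due 19, lateness 35
Maximum = 35.
SPT (increasing processing time): A D B E C.
A: 0→8, due 64, lateness -56
D: 8→17, due 18, lateness -1
B: 17→27, due 32, lateness -5
E: 27→40, due 19, lateness 21
C: 40→54, due 40, lateness 14
Maximum = 21.
EDD (increasing due date): D E B C A.
D: 0→9, due 18, lateness -9
E: 9→22, due 19, lateness 3
B: 22→32, due 32, lateness 0
C: 32→46, due 40, lateness 6
A: 46→54, due 64, lateness -10
Maximum = 6.
FIFO 35, SPT 21, EDD 6 → minimum 6.

6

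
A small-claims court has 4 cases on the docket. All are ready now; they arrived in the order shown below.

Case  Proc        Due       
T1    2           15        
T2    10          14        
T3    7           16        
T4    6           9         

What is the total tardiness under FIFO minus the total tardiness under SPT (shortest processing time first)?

FIFO (arrival order): T1 T2 T3 T4.
T1: 0→2, due 15, tardiness 0
T2: 2→12, due 14, tardiness 0
T3: 12→19, due 16, tardiness 3
T4: 19→25, due 9, tardiness 16
Sum = 0+0+3+16 = 19.
SPT (increasing processing time): T1 T4 T3 T2.
T1: 0→2, due 15, tardiness 0
T4: 2→8, due 9, tardiness 0
T3: 8→15, due 16, tardiness 0
T2: 15→25, due 14, tardiness 11
Sum = 0+0+0+11 = 11.
Difference = 19 − 11 = 8.

8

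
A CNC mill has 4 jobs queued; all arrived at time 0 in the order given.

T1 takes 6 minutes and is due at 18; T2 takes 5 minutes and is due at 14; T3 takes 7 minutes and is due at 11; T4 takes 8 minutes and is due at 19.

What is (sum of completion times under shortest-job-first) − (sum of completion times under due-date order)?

SPT (increasing processing time): T2 T1 T3 T4.
T2: 0→5
T1: 5→11
T3: 11→18
T4: 18→26
Sum = 5+11+18+26 = 60.
EDD (increasing due date): T3 T2 T1 T4.
T3: 0→7
T2: 7→12
T1: 12→18
T4: 18→26
Sum = 7+12+18+26 = 63.
Difference = 60 − 63 = -3.

-3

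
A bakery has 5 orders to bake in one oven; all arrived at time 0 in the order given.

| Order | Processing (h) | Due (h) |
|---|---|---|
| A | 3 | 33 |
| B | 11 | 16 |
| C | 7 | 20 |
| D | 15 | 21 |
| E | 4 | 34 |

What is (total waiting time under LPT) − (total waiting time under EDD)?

LPT (decreasing processing time): D B C E A.
D: waits 0, runs 0→15
B: waits 15, runs 15→26
C: waits 26, runs 26→33
E: waits 33, runs 33→37
A: waits 37, runs 37→40
Sum = 0+15+26+33+37 = 111.
EDD (increasing due date): B C D A E.
B: waits 0, runs 0→11
C: waits 11, runs 11→18
D: waits 18, runs 18→33
A: waits 33, runs 33→36
E: waits 36, runs 36→40
Sum = 0+11+18+33+36 = 98.
Difference = 111 − 98 = 13.

13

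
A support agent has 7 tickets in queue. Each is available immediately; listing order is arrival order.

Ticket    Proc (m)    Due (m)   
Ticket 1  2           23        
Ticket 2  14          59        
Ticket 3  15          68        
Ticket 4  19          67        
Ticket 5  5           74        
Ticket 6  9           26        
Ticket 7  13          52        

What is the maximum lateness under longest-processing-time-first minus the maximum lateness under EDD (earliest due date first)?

LPT (decreasing processing time): Ticket 4 Ticket 3 Ticket 2 Ticket 7 Ticket 6 Ticket 5 Ticket 1.
Ticket 4: 0→19, due 67, lateness -48
Ticket 3: 19→34, due 68, lateness -34
Ticket 2: 34→48, due 59, lateness -11
Ticket 7: 48→61, due 52, lateness 9
Ticket 6: 61→70, due 26, lateness 44
Ticket 5: 70→75, due 74, lateness 1
Ticket 1: 75→77, due 23, lateness 54
Maximum = 54.
EDD (increasing due date): Ticket 1 Ticket 6 Ticket 7 Ticket 2 Ticket 4 Ticket 3 Ticket 5.
Ticket 1: 0→2, due 23, lateness -21
Ticket 6: 2→11, due 26, lateness -15
Ticket 7: 11→24, due 52, lateness -28
Ticket 2: 24→38, due 59, lateness -21
Ticket 4: 38→57, due 67, lateness -10
Ticket 3: 57→72, due 68, lateness 4
Ticket 5: 72→77, due 74, lateness 3
Maximum = 4.
Difference = 54 − 4 = 50.

50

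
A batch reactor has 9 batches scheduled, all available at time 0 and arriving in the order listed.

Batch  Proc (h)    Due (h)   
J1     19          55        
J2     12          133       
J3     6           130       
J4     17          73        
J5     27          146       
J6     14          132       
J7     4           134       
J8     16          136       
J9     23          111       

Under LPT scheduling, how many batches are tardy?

LPT (decreasing processing time): J5 J9 J1 J4 J8 J6 J2 J3 J7.
J5: 0→27, due 146, tardiness 0
J9: 27→50, due 111, tardiness 0
J1: 50→69, due 55, tardiness 14
J4: 69→86, due 73, tardiness 13
J8: 86→102, due 136, tardiness 0
J6: 102→116, due 132, tardiness 0
J2: 116→128, due 133, tardiness 0
J3: 128→134, due 130, tardiness 4
J7: 134→138, due 134, tardiness 4
Late batches: 4.

4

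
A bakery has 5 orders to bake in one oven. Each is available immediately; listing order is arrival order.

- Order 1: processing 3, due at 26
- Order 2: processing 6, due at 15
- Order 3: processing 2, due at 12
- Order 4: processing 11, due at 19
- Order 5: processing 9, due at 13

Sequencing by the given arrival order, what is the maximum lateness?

FIFO (arrival order): Order 1 Order 2 Order 3 Order 4 Order 5.
Order 1: 0→3, due 26, lateness -23
Order 2: 3→9, due 15, lateness -6
Order 3: 9→11, due 12, lateness -1
Order 4: 11→22, due 19, lateness 3
Order 5: 22→31, due 13, lateness 18
Maximum = 18.

18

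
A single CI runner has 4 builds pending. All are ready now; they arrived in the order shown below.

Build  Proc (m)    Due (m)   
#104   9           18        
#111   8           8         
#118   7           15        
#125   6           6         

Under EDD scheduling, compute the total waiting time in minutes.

41

EDD (increasing due date): #125 #111 #118 #104.
#125: waits 0, runs 0→6
#111: waits 6, runs 6→14
#118: waits 14, runs 14→21
#104: waits 21, runs 21→30
Sum = 0+6+14+21 = 41.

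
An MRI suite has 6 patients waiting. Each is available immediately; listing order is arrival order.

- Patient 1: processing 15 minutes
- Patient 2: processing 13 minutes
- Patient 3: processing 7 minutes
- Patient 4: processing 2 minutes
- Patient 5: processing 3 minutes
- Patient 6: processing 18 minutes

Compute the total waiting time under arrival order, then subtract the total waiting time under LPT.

-51

FIFO (arrival order): Patient 1 Patient 2 Patient 3 Patient 4 Patient 5 Patient 6.
Patient 1: waits 0, runs 0→15
Patient 2: waits 15, runs 15→28
Patient 3: waits 28, runs 28→35
Patient 4: waits 35, runs 35→37
Patient 5: waits 37, runs 37→40
Patient 6: waits 40, runs 40→58
Sum = 0+15+28+35+37+40 = 155.
LPT (decreasing processing time): Patient 6 Patient 1 Patient 2 Patient 3 Patient 5 Patient 4.
Patient 6: waits 0, runs 0→18
Patient 1: waits 18, runs 18→33
Patient 2: waits 33, runs 33→46
Patient 3: waits 46, runs 46→53
Patient 5: waits 53, runs 53→56
Patient 4: waits 56, runs 56→58
Sum = 0+18+33+46+53+56 = 206.
Difference = 155 − 206 = -51.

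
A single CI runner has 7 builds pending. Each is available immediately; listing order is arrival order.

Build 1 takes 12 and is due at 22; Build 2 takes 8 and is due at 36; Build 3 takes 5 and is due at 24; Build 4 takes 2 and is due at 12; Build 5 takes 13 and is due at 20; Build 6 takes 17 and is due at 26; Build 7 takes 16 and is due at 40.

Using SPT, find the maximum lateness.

47

SPT (increasing processing time): Build 4 Build 3 Build 2 Build 1 Build 5 Build 7 Build 6.
Build 4: 0→2, due 12, lateness -10
Build 3: 2→7, due 24, lateness -17
Build 2: 7→15, due 36, lateness -21
Build 1: 15→27, due 22, lateness 5
Build 5: 27→40, due 20, lateness 20
Build 7: 40→56, due 40, lateness 16
Build 6: 56→73, due 26, lateness 47
Maximum = 47.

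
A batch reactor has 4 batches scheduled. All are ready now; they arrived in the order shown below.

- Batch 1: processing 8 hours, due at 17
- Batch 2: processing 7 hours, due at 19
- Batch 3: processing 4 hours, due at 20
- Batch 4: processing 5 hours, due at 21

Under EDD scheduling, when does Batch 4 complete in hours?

EDD (increasing due date): Batch 1 Batch 2 Batch 3 Batch 4.
Batch 1: 0→8
Batch 2: 8→15
Batch 3: 15→19
Batch 4: 19→24

24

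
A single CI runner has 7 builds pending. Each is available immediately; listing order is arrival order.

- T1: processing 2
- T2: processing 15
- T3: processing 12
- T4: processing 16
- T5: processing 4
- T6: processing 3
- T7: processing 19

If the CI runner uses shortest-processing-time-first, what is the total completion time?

SPT (increasing processing time): T1 T6 T5 T3 T2 T4 T7.
T1: 0→2
T6: 2→5
T5: 5→9
T3: 9→21
T2: 21→36
T4: 36→52
T7: 52→71
Sum = 2+5+9+21+36+52+71 = 196.

196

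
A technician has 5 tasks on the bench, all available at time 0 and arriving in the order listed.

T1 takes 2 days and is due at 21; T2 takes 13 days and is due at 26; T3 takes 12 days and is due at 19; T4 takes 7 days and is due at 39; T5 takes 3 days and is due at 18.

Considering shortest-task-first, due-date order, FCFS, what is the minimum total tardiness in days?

SPT (increasing processing time): T1 T5 T4 T3 T2.
T1: 0→2, due 21, tardiness 0
T5: 2→5, due 18, tardiness 0
T4: 5→12, due 39, tardiness 0
T3: 12→24, due 19, tardiness 5
T2: 24→37, due 26, tardiness 11
Sum = 0+0+0+5+11 = 16.
EDD (increasing due date): T5 T3 T1 T2 T4.
T5: 0→3, due 18, tardiness 0
T3: 3→15, due 19, tardiness 0
T1: 15→17, due 21, tardiness 0
T2: 17→30, due 26, tardiness 4
T4: 30→37, due 39, tardiness 0
Sum = 0+0+0+4+0 = 4.
FIFO (arrival order): T1 T2 T3 T4 T5.
T1: 0→2, due 21, tardiness 0
T2: 2→15, due 26, tardiness 0
T3: 15→27, due 19, tardiness 8
T4: 27→34, due 39, tardiness 0
T5: 34→37, due 18, tardiness 19
Sum = 0+0+8+0+19 = 27.
SPT 16, EDD 4, FIFO 27 → minimum 4.

4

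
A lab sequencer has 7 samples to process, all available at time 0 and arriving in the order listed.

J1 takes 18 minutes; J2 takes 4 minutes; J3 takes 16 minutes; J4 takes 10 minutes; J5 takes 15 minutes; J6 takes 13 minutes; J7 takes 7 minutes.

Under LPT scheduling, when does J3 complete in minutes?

34

LPT (decreasing processing time): J1 J3 J5 J6 J4 J7 J2.
J1: 0→18
J3: 18→34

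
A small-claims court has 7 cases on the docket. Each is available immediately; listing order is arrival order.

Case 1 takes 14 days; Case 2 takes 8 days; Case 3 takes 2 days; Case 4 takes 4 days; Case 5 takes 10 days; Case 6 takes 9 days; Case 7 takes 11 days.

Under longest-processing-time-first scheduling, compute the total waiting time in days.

LPT (decreasing processing time): Case 1 Case 7 Case 5 Case 6 Case 2 Case 4 Case 3.
Case 1: waits 0, runs 0→14
Case 7: waits 14, runs 14→25
Case 5: waits 25, runs 25→35
Case 6: waits 35, runs 35→44
Case 2: waits 44, runs 44→52
Case 4: waits 52, runs 52→56
Case 3: waits 56, runs 56→58
Sum = 0+14+25+35+44+52+56 = 226.

226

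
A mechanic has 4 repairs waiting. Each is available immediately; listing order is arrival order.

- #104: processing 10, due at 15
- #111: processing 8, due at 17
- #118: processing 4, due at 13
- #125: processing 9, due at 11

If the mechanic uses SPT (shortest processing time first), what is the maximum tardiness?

16

SPT (increasing processing time): #118 #111 #125 #104.
#118: 0→4, due 13, tardiness 0
#111: 4→12, due 17, tardiness 0
#125: 12→21, due 11, tardiness 10
#104: 21→31, due 15, tardiness 16
Maximum = 16.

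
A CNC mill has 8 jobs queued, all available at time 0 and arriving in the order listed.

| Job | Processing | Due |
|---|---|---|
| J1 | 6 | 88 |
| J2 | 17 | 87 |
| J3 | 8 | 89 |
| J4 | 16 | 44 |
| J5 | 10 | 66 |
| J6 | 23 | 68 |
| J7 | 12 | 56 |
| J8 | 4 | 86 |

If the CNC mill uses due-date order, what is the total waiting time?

EDD (increasing due date): J4 J7 J5 J6 J8 J2 J1 J3.
J4: waits 0, runs 0→16
J7: waits 16, runs 16→28
J5: waits 28, runs 28→38
J6: waits 38, runs 38→61
J8: waits 61, runs 61→65
J2: waits 65, runs 65→82
J1: waits 82, runs 82→88
J3: waits 88, runs 88→96
Sum = 0+16+28+38+61+65+82+88 = 378.

378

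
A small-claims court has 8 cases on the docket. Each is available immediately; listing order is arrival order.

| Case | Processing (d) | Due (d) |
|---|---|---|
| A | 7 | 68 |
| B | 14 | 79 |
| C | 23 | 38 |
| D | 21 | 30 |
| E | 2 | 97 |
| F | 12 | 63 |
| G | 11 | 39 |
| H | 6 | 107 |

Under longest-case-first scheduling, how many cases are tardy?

4

LPT (decreasing processing time): C D B F G A H E.
C: 0→23, due 38, tardiness 0
D: 23→44, due 30, tardiness 14
B: 44→58, due 79, tardiness 0
F: 58→70, due 63, tardiness 7
G: 70→81, due 39, tardiness 42
A: 81→88, due 68, tardiness 20
H: 88→94, due 107, tardiness 0
E: 94→96, due 97, tardiness 0
Late cases: 4.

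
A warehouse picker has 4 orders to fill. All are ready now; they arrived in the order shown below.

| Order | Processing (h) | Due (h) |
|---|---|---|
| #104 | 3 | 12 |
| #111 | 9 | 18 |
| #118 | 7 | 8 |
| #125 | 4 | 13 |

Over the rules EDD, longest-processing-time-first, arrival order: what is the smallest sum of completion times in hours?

54

EDD (increasing due date): #118 #104 #125 #111.
#118: 0→7
#104: 7→10
#125: 10→14
#111: 14→23
Sum = 7+10+14+23 = 54.
LPT (decreasing processing time): #111 #118 #125 #104.
#111: 0→9
#118: 9→16
#125: 16→20
#104: 20→23
Sum = 9+16+20+23 = 68.
FIFO (arrival order): #104 #111 #118 #125.
#104: 0→3
#111: 3→12
#118: 12→19
#125: 19→23
Sum = 3+12+19+23 = 57.
EDD 54, LPT 68, FIFO 57 → minimum 54.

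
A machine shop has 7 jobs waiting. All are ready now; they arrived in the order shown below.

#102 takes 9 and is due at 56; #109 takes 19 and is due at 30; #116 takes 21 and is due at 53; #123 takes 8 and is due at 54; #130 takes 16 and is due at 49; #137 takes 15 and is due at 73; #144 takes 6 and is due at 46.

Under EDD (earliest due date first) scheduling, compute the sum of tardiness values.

EDD (increasing due date): #109 #144 #130 #116 #123 #102 #137.
#109: 0→19, due 30, tardiness 0
#144: 19→25, due 46, tardiness 0
#130: 25→41, due 49, tardiness 0
#116: 41→62, due 53, tardiness 9
#123: 62→70, due 54, tardiness 16
#102: 70→79, due 56, tardiness 23
#137: 79→94, due 73, tardiness 21
Sum = 0+0+0+9+16+23+21 = 69.

69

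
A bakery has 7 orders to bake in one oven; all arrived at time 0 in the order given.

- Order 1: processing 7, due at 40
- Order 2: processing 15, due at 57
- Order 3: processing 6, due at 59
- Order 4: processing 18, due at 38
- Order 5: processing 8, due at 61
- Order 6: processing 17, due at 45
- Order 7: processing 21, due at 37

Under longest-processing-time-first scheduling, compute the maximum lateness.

LPT (decreasing processing time): Order 7 Order 4 Order 6 Order 2 Order 5 Order 1 Order 3.
Order 7: 0→21, due 37, lateness -16
Order 4: 21→39, due 38, lateness 1
Order 6: 39→56, due 45, lateness 11
Order 2: 56→71, due 57, lateness 14
Order 5: 71→79, due 61, lateness 18
Order 1: 79→86, due 40, lateness 46
Order 3: 86→92, due 59, lateness 33
Maximum = 46.

46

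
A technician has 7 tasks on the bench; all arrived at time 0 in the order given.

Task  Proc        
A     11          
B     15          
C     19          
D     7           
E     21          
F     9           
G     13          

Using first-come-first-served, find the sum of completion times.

384

FIFO (arrival order): A B C D E F G.
A: 0→11
B: 11→26
C: 26→45
D: 45→52
E: 52→73
F: 73→82
G: 82→95
Sum = 11+26+45+52+73+82+95 = 384.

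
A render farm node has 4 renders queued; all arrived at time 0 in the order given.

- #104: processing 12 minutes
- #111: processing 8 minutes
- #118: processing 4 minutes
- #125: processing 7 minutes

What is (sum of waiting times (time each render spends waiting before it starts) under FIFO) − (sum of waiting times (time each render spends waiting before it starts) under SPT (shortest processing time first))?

22

FIFO (arrival order): #104 #111 #118 #125.
#104: waits 0, runs 0→12
#111: waits 12, runs 12→20
#118: waits 20, runs 20→24
#125: waits 24, runs 24→31
Sum = 0+12+20+24 = 56.
SPT (increasing processing time): #118 #125 #111 #104.
#118: waits 0, runs 0→4
#125: waits 4, runs 4→11
#111: waits 11, runs 11→19
#104: waits 19, runs 19→31
Sum = 0+4+11+19 = 34.
Difference = 56 − 34 = 22.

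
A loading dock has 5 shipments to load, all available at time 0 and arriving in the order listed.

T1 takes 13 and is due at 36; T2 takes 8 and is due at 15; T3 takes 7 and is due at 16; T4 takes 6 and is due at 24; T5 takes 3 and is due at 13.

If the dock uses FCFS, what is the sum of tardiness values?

52

FIFO (arrival order): T1 T2 T3 T4 T5.
T1: 0→13, due 36, tardiness 0
T2: 13→21, due 15, tardiness 6
T3: 21→28, due 16, tardiness 12
T4: 28→34, due 24, tardiness 10
T5: 34→37, due 13, tardiness 24
Sum = 0+6+12+10+24 = 52.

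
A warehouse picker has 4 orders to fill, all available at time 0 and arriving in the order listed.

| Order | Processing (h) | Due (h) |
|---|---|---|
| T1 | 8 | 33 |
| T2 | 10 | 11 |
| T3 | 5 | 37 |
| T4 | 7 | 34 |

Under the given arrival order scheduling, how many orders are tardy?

FIFO (arrival order): T1 T2 T3 T4.
T1: 0→8, due 33, tardiness 0
T2: 8→18, due 11, tardiness 7
T3: 18→23, due 37, tardiness 0
T4: 23→30, due 34, tardiness 0
Late orders: 1.

1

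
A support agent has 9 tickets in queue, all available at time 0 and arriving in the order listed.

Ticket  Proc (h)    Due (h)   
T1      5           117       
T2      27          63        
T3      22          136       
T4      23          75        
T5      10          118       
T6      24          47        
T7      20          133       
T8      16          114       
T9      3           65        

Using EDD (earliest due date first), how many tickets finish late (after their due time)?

2

EDD (increasing due date): T6 T2 T9 T4 T8 T1 T5 T7 T3.
T6: 0→24, due 47, tardiness 0
T2: 24→51, due 63, tardiness 0
T9: 51→54, due 65, tardiness 0
T4: 54→77, due 75, tardiness 2
T8: 77→93, due 114, tardiness 0
T1: 93→98, due 117, tardiness 0
T5: 98→108, due 118, tardiness 0
T7: 108→128, due 133, tardiness 0
T3: 128→150, due 136, tardiness 14
Late tickets: 2.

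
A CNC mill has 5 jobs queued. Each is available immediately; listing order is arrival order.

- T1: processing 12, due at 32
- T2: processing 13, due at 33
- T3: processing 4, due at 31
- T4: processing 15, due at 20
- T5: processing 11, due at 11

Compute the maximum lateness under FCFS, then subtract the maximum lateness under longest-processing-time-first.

FIFO (arrival order): T1 T2 T3 T4 T5.
T1: 0→12, due 32, lateness -20
T2: 12→25, due 33, lateness -8
T3: 25→29, due 31, lateness -2
T4: 29→44, due 20, lateness 24
T5: 44→55, due 11, lateness 44
Maximum = 44.
LPT (decreasing processing time): T4 T2 T1 T5 T3.
T4: 0→15, due 20, lateness -5
T2: 15→28, due 33, lateness -5
T1: 28→40, due 32, lateness 8
T5: 40→51, due 11, lateness 40
T3: 51→55, due 31, lateness 24
Maximum = 40.
Difference = 44 − 40 = 4.

4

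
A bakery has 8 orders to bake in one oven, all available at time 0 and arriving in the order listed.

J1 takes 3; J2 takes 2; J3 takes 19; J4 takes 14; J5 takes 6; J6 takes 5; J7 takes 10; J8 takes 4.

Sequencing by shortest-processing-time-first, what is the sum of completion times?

SPT (increasing processing time): J2 J1 J8 J6 J5 J7 J4 J3.
J2: 0→2
J1: 2→5
J8: 5→9
J6: 9→14
J5: 14→20
J7: 20→30
J4: 30→44
J3: 44→63
Sum = 2+5+9+14+20+30+44+63 = 187.

187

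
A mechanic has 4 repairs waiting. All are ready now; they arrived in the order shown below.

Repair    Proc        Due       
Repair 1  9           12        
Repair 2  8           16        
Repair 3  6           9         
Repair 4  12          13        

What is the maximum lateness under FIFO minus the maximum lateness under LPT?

-4

FIFO (arrival order): Repair 1 Repair 2 Repair 3 Repair 4.
Repair 1: 0→9, due 12, lateness -3
Repair 2: 9→17, due 16, lateness 1
Repair 3: 17→23, due 9, lateness 14
Repair 4: 23→35, due 13, lateness 22
Maximum = 22.
LPT (decreasing processing time): Repair 4 Repair 1 Repair 2 Repair 3.
Repair 4: 0→12, due 13, lateness -1
Repair 1: 12→21, due 12, lateness 9
Repair 2: 21→29, due 16, lateness 13
Repair 3: 29→35, due 9, lateness 26
Maximum = 26.
Difference = 22 − 26 = -4.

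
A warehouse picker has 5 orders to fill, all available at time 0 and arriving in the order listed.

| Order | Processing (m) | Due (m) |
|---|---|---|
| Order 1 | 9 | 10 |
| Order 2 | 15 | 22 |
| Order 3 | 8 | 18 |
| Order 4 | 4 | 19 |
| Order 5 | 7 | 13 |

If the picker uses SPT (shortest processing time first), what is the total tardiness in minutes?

SPT (increasing processing time): Order 4 Order 5 Order 3 Order 1 Order 2.
Order 4: 0→4, due 19, tardiness 0
Order 5: 4→11, due 13, tardiness 0
Order 3: 11→19, due 18, tardiness 1
Order 1: 19→28, due 10, tardiness 18
Order 2: 28→43, due 22, tardiness 21
Sum = 0+0+1+18+21 = 40.

40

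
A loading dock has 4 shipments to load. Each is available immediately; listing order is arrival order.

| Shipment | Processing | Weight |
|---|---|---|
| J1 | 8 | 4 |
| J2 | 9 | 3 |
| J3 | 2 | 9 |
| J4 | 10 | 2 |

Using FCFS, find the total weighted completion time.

312

FIFO (arrival order): J1 J2 J3 J4.
J1: finishes 8, weight 4, w·C = 32
J2: finishes 17, weight 3, w·C = 51
J3: finishes 19, weight 9, w·C = 171
J4: finishes 29, weight 2, w·C = 58
Sum = 32+51+171+58 = 312.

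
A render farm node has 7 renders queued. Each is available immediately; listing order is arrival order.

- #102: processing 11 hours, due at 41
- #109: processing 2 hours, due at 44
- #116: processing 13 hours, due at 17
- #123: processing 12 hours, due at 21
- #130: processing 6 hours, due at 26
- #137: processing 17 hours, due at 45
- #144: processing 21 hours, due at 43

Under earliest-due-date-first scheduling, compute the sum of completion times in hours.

321

EDD (increasing due date): #116 #123 #130 #102 #144 #109 #137.
#116: 0→13
#123: 13→25
#130: 25→31
#102: 31→42
#144: 42→63
#109: 63→65
#137: 65→82
Sum = 13+25+31+42+63+65+82 = 321.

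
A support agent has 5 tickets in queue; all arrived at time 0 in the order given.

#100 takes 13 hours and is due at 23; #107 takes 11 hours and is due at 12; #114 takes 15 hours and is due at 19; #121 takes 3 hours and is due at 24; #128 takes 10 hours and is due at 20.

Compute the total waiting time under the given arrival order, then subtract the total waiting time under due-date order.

-4

FIFO (arrival order): #100 #107 #114 #121 #128.
#100: waits 0, runs 0→13
#107: waits 13, runs 13→24
#114: waits 24, runs 24→39
#121: waits 39, runs 39→42
#128: waits 42, runs 42→52
Sum = 0+13+24+39+42 = 118.
EDD (increasing due date): #107 #114 #128 #100 #121.
#107: waits 0, runs 0→11
#114: waits 11, runs 11→26
#128: waits 26, runs 26→36
#100: waits 36, runs 36→49
#121: waits 49, runs 49→52
Sum = 0+11+26+36+49 = 122.
Difference = 118 − 122 = -4.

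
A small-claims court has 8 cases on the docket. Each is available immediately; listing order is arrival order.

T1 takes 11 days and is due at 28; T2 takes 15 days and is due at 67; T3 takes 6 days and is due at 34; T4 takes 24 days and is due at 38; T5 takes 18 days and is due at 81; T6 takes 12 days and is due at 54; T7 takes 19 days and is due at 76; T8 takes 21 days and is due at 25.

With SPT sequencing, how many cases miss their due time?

3

SPT (increasing processing time): T3 T1 T6 T2 T5 T7 T8 T4.
T3: 0→6, due 34, tardiness 0
T1: 6→17, due 28, tardiness 0
T6: 17→29, due 54, tardiness 0
T2: 29→44, due 67, tardiness 0
T5: 44→62, due 81, tardiness 0
T7: 62→81, due 76, tardiness 5
T8: 81→102, due 25, tardiness 77
T4: 102→126, due 38, tardiness 88
Late cases: 3.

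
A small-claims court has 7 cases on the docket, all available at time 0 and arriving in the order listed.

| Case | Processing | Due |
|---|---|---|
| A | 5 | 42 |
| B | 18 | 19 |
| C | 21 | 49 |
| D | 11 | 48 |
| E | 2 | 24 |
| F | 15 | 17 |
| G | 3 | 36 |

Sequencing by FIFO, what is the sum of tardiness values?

138

FIFO (arrival order): A B C D E F G.
A: 0→5, due 42, tardiness 0
B: 5→23, due 19, tardiness 4
C: 23→44, due 49, tardiness 0
D: 44→55, due 48, tardiness 7
E: 55→57, due 24, tardiness 33
F: 57→72, due 17, tardiness 55
G: 72→75, due 36, tardiness 39
Sum = 0+4+0+7+33+55+39 = 138.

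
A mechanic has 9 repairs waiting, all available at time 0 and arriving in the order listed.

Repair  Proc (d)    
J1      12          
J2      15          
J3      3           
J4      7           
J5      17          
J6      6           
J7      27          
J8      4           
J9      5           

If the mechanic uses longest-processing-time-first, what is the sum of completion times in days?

641

LPT (decreasing processing time): J7 J5 J2 J1 J4 J6 J9 J8 J3.
J7: 0→27
J5: 27→44
J2: 44→59
J1: 59→71
J4: 71→78
J6: 78→84
J9: 84→89
J8: 89→93
J3: 93→96
Sum = 27+44+59+71+78+84+89+93+96 = 641.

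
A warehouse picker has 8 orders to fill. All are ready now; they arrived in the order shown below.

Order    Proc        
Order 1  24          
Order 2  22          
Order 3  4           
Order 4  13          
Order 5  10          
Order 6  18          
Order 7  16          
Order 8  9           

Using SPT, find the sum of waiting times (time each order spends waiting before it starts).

SPT (increasing processing time): Order 3 Order 8 Order 5 Order 4 Order 7 Order 6 Order 2 Order 1.
Order 3: waits 0, runs 0→4
Order 8: waits 4, runs 4→13
Order 5: waits 13, runs 13→23
Order 4: waits 23, runs 23→36
Order 7: waits 36, runs 36→52
Order 6: waits 52, runs 52→70
Order 2: waits 70, runs 70→92
Order 1: waits 92, runs 92→116
Sum = 0+4+13+23+36+52+70+92 = 290.

290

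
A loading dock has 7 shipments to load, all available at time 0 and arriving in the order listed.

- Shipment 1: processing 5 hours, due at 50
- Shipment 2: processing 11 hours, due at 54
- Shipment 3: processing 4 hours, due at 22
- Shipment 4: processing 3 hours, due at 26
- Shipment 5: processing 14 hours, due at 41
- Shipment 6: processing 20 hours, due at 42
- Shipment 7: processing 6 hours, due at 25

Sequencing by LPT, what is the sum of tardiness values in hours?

107

LPT (decreasing processing time): Shipment 6 Shipment 5 Shipment 2 Shipment 7 Shipment 1 Shipment 3 Shipment 4.
Shipment 6: 0→20, due 42, tardiness 0
Shipment 5: 20→34, due 41, tardiness 0
Shipment 2: 34→45, due 54, tardiness 0
Shipment 7: 45→51, due 25, tardiness 26
Shipment 1: 51→56, due 50, tardiness 6
Shipment 3: 56→60, due 22, tardiness 38
Shipment 4: 60→63, due 26, tardiness 37
Sum = 0+0+0+26+6+38+37 = 107.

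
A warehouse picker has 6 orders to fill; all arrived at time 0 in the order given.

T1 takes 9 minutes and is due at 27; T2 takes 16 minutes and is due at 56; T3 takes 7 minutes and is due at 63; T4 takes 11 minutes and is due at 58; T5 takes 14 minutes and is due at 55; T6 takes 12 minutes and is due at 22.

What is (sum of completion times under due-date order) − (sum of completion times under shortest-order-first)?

EDD (increasing due date): T6 T1 T5 T2 T4 T3.
T6: 0→12
T1: 12→21
T5: 21→35
T2: 35→51
T4: 51→62
T3: 62→69
Sum = 12+21+35+51+62+69 = 250.
SPT (increasing processing time): T3 T1 T4 T6 T5 T2.
T3: 0→7
T1: 7→16
T4: 16→27
T6: 27→39
T5: 39→53
T2: 53→69
Sum = 7+16+27+39+53+69 = 211.
Difference = 250 − 211 = 39.

39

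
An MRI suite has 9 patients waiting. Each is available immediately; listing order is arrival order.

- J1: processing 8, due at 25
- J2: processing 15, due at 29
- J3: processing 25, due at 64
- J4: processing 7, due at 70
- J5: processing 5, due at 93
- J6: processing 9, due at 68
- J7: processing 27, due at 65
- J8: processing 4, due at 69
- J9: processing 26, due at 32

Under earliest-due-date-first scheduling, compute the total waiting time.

600

EDD (increasing due date): J1 J2 J9 J3 J7 J6 J8 J4 J5.
J1: waits 0, runs 0→8
J2: waits 8, runs 8→23
J9: waits 23, runs 23→49
J3: waits 49, runs 49→74
J7: waits 74, runs 74→101
J6: waits 101, runs 101→110
J8: waits 110, runs 110→114
J4: waits 114, runs 114→121
J5: waits 121, runs 121→126
Sum = 0+8+23+49+74+101+110+114+121 = 600.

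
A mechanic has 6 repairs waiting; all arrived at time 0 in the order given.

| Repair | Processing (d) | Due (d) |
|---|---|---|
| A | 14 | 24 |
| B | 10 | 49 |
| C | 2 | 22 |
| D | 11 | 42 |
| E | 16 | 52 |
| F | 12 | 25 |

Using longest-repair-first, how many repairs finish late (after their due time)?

5

LPT (decreasing processing time): E A F D B C.
E: 0→16, due 52, tardiness 0
A: 16→30, due 24, tardiness 6
F: 30→42, due 25, tardiness 17
D: 42→53, due 42, tardiness 11
B: 53→63, due 49, tardiness 14
C: 63→65, due 22, tardiness 43
Late repairs: 5.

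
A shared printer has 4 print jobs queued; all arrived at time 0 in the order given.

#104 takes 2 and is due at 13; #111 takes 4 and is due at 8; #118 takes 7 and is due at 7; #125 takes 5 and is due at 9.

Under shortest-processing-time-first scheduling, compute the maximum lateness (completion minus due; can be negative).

11

SPT (increasing processing time): #104 #111 #125 #118.
#104: 0→2, due 13, lateness -11
#111: 2→6, due 8, lateness -2
#125: 6→11, due 9, lateness 2
#118: 11→18, due 7, lateness 11
Maximum = 11.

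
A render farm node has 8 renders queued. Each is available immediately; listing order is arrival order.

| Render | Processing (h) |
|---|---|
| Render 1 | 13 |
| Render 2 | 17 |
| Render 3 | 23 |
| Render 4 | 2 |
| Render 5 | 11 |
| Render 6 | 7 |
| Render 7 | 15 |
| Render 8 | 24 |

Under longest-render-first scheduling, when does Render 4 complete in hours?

112

LPT (decreasing processing time): Render 8 Render 3 Render 2 Render 7 Render 1 Render 5 Render 6 Render 4.
Render 8: 0→24
Render 3: 24→47
Render 2: 47→64
Render 7: 64→79
Render 1: 79→92
Render 5: 92→103
Render 6: 103→110
Render 4: 110→112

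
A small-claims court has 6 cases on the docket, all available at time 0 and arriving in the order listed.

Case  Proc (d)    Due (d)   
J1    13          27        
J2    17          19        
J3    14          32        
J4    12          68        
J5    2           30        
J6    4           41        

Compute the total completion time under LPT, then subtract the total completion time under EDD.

33

LPT (decreasing processing time): J2 J3 J1 J4 J6 J5.
J2: 0→17
J3: 17→31
J1: 31→44
J4: 44→56
J6: 56→60
J5: 60→62
Sum = 17+31+44+56+60+62 = 270.
EDD (increasing due date): J2 J1 J5 J3 J6 J4.
J2: 0→17
J1: 17→30
J5: 30→32
J3: 32→46
J6: 46→50
J4: 50→62
Sum = 17+30+32+46+50+62 = 237.
Difference = 270 − 237 = 33.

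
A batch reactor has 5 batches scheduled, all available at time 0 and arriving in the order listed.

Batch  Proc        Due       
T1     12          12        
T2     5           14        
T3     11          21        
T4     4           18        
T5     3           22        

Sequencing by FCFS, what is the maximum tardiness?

14

FIFO (arrival order): T1 T2 T3 T4 T5.
T1: 0→12, due 12, tardiness 0
T2: 12→17, due 14, tardiness 3
T3: 17→28, due 21, tardiness 7
T4: 28→32, due 18, tardiness 14
T5: 32→35, due 22, tardiness 13
Maximum = 14.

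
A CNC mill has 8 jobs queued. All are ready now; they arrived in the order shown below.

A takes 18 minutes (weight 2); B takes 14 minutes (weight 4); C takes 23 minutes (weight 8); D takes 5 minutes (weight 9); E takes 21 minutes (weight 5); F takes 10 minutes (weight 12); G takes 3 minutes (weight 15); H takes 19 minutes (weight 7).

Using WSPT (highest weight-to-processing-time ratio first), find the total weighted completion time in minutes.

2069

WSPT (decreasing weight/processing-time ratio): G D F H C B E A.
G: finishes 3, weight 15, w·C = 45
D: finishes 8, weight 9, w·C = 72
F: finishes 18, weight 12, w·C = 216
H: finishes 37, weight 7, w·C = 259
C: finishes 60, weight 8, w·C = 480
B: finishes 74, weight 4, w·C = 296
E: finishes 95, weight 5, w·C = 475
A: finishes 113, weight 2, w·C = 226
Sum = 45+72+216+259+480+296+475+226 = 2069.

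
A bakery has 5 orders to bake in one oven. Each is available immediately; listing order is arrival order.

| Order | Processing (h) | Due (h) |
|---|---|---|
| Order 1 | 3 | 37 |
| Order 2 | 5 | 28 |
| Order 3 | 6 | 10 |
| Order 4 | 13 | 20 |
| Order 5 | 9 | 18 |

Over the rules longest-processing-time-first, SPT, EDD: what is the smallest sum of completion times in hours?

84

LPT (decreasing processing time): Order 4 Order 5 Order 3 Order 2 Order 1.
Order 4: 0→13
Order 5: 13→22
Order 3: 22→28
Order 2: 28→33
Order 1: 33→36
Sum = 13+22+28+33+36 = 132.
SPT (increasing processing time): Order 1 Order 2 Order 3 Order 5 Order 4.
Order 1: 0→3
Order 2: 3→8
Order 3: 8→14
Order 5: 14→23
Order 4: 23→36
Sum = 3+8+14+23+36 = 84.
EDD (increasing due date): Order 3 Order 5 Order 4 Order 2 Order 1.
Order 3: 0→6
Order 5: 6→15
Order 4: 15→28
Order 2: 28→33
Order 1: 33→36
Sum = 6+15+28+33+36 = 118.
LPT 132, SPT 84, EDD 118 → minimum 84.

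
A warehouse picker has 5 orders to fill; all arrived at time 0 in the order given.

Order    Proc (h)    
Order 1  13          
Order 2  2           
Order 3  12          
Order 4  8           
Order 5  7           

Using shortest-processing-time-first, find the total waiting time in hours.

SPT (increasing processing time): Order 2 Order 5 Order 4 Order 3 Order 1.
Order 2: waits 0, runs 0→2
Order 5: waits 2, runs 2→9
Order 4: waits 9, runs 9→17
Order 3: waits 17, runs 17→29
Order 1: waits 29, runs 29→42
Sum = 0+2+9+17+29 = 57.

57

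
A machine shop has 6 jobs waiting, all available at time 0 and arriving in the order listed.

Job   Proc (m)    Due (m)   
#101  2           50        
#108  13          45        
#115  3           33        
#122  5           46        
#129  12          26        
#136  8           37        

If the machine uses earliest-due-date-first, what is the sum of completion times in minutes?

170

EDD (increasing due date): #129 #115 #136 #108 #122 #101.
#129: 0→12
#115: 12→15
#136: 15→23
#108: 23→36
#122: 36→41
#101: 41→43
Sum = 12+15+23+36+41+43 = 170.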